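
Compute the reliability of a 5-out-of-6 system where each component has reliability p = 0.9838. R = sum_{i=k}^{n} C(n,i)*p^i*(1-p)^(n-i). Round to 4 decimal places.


k = 5, n = 6, p = 0.9838
i=5: C(6,5)=6 * 0.9838^5 * 0.0162^1 = 0.0896
i=6: C(6,6)=1 * 0.9838^6 * 0.0162^0 = 0.9067
R = sum of terms = 0.9962

0.9962


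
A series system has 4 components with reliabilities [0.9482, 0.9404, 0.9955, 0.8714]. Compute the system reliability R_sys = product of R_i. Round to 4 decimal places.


Components: [0.9482, 0.9404, 0.9955, 0.8714]
After component 1 (R=0.9482): product = 0.9482
After component 2 (R=0.9404): product = 0.8917
After component 3 (R=0.9955): product = 0.8877
After component 4 (R=0.8714): product = 0.7735
R_sys = 0.7735

0.7735


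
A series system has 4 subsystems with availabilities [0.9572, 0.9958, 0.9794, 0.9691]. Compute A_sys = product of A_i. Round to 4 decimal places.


Subsystems: [0.9572, 0.9958, 0.9794, 0.9691]
After subsystem 1 (A=0.9572): product = 0.9572
After subsystem 2 (A=0.9958): product = 0.9532
After subsystem 3 (A=0.9794): product = 0.9335
After subsystem 4 (A=0.9691): product = 0.9047
A_sys = 0.9047

0.9047


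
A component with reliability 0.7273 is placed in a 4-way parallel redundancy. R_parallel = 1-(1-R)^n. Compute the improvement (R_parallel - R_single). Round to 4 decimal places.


R_single = 0.7273, n = 4
1 - R_single = 0.2727
(1 - R_single)^n = 0.2727^4 = 0.0055
R_parallel = 1 - 0.0055 = 0.9945
Improvement = 0.9945 - 0.7273
Improvement = 0.2672

0.2672


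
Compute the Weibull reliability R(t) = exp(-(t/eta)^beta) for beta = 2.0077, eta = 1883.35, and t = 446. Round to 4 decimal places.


beta = 2.0077, eta = 1883.35, t = 446
t/eta = 446 / 1883.35 = 0.2368
(t/eta)^beta = 0.2368^2.0077 = 0.0555
R(t) = exp(-0.0555)
R(t) = 0.946

0.946


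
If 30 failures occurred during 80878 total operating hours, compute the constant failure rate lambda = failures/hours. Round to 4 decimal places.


failures = 30
total_hours = 80878
lambda = 30 / 80878
lambda = 0.0004

0.0004


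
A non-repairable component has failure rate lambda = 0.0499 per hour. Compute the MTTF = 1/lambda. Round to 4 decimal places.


lambda = 0.0499
MTTF = 1 / 0.0499
MTTF = 20.0401

20.0401


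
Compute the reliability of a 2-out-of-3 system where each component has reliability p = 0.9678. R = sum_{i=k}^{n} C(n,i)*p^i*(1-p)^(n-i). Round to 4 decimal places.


k = 2, n = 3, p = 0.9678
i=2: C(3,2)=3 * 0.9678^2 * 0.0322^1 = 0.0905
i=3: C(3,3)=1 * 0.9678^3 * 0.0322^0 = 0.9065
R = sum of terms = 0.997

0.997


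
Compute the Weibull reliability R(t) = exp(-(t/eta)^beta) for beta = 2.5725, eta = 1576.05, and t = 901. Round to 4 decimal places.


beta = 2.5725, eta = 1576.05, t = 901
t/eta = 901 / 1576.05 = 0.5717
(t/eta)^beta = 0.5717^2.5725 = 0.2373
R(t) = exp(-0.2373)
R(t) = 0.7888

0.7888


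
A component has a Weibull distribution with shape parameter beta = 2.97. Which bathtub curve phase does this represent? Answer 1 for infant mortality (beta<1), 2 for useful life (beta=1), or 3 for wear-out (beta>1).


beta = 2.97
Compare beta to 1:
beta < 1 => infant mortality (phase 1)
beta = 1 => useful life (phase 2)
beta > 1 => wear-out (phase 3)
Since beta = 2.97, this is wear-out (increasing failure rate)
Phase = 3

3


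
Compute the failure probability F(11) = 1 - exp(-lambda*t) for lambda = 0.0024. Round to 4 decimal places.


lambda = 0.0024, t = 11
lambda * t = 0.0264
exp(-0.0264) = 0.9739
F(t) = 1 - 0.9739
F(t) = 0.0261

0.0261


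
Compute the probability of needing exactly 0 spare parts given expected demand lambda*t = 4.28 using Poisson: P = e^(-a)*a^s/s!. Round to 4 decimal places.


a = 4.28, s = 0
e^(-a) = e^(-4.28) = 0.0138
a^s = 4.28^0 = 1.0
s! = 1
P = 0.0138 * 1.0 / 1
P = 0.0138

0.0138


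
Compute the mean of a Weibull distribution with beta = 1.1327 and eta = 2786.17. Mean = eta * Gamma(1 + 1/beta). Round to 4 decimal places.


beta = 1.1327, eta = 2786.17
1/beta = 0.8828
1 + 1/beta = 1.8828
Gamma(1.8828) = 0.956
Mean = 2786.17 * 0.956
Mean = 2663.5914

2663.5914


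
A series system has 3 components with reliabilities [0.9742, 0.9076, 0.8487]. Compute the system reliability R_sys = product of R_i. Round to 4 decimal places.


Components: [0.9742, 0.9076, 0.8487]
After component 1 (R=0.9742): product = 0.9742
After component 2 (R=0.9076): product = 0.8842
After component 3 (R=0.8487): product = 0.7504
R_sys = 0.7504

0.7504


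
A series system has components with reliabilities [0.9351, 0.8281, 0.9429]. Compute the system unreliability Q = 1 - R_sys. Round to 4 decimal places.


Components: [0.9351, 0.8281, 0.9429]
After component 1: product = 0.9351
After component 2: product = 0.7744
After component 3: product = 0.7301
R_sys = 0.7301
Q = 1 - 0.7301 = 0.2699

0.2699


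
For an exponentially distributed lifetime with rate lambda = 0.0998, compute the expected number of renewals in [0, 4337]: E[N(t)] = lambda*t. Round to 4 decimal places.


lambda = 0.0998
t = 4337
E[N(t)] = lambda * t
E[N(t)] = 0.0998 * 4337
E[N(t)] = 432.8326

432.8326


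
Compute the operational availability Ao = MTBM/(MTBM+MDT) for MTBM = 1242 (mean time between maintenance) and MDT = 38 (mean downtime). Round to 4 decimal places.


MTBM = 1242
MDT = 38
MTBM + MDT = 1280
Ao = 1242 / 1280
Ao = 0.9703

0.9703


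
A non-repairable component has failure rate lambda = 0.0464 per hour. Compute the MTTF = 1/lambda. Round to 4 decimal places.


lambda = 0.0464
MTTF = 1 / 0.0464
MTTF = 21.5517

21.5517


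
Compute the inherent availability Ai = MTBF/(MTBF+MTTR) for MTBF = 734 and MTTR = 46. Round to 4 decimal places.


MTBF = 734
MTTR = 46
MTBF + MTTR = 780
Ai = 734 / 780
Ai = 0.941

0.941


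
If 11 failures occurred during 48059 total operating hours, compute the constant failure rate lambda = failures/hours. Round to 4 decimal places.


failures = 11
total_hours = 48059
lambda = 11 / 48059
lambda = 0.0002

0.0002


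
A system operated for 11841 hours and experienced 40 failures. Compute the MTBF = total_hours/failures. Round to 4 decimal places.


total_hours = 11841
failures = 40
MTBF = 11841 / 40
MTBF = 296.025

296.025


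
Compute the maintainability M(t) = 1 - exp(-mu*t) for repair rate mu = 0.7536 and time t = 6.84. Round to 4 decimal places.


mu = 0.7536, t = 6.84
mu * t = 0.7536 * 6.84 = 5.1546
exp(-5.1546) = 0.0058
M(t) = 1 - 0.0058
M(t) = 0.9942

0.9942


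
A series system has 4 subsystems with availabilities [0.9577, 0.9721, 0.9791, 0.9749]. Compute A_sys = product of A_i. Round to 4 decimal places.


Subsystems: [0.9577, 0.9721, 0.9791, 0.9749]
After subsystem 1 (A=0.9577): product = 0.9577
After subsystem 2 (A=0.9721): product = 0.931
After subsystem 3 (A=0.9791): product = 0.9115
After subsystem 4 (A=0.9749): product = 0.8886
A_sys = 0.8886

0.8886


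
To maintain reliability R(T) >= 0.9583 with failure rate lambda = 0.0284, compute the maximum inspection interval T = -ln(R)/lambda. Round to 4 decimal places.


R_target = 0.9583
lambda = 0.0284
-ln(0.9583) = 0.0426
T = 0.0426 / 0.0284
T = 1.4998

1.4998


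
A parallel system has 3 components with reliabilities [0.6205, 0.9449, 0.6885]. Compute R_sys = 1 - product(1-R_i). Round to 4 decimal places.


Components: [0.6205, 0.9449, 0.6885]
(1 - 0.6205) = 0.3795, running product = 0.3795
(1 - 0.9449) = 0.0551, running product = 0.0209
(1 - 0.6885) = 0.3115, running product = 0.0065
Product of (1-R_i) = 0.0065
R_sys = 1 - 0.0065 = 0.9935

0.9935


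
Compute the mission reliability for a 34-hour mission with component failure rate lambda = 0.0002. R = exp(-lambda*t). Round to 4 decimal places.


lambda = 0.0002
mission_time = 34
lambda * t = 0.0002 * 34 = 0.0068
R = exp(-0.0068)
R = 0.9932

0.9932


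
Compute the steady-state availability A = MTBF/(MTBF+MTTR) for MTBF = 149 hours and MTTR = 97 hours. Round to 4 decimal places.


MTBF = 149
MTTR = 97
MTBF + MTTR = 246
A = 149 / 246
A = 0.6057

0.6057


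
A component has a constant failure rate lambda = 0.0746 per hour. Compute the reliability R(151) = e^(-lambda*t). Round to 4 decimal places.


lambda = 0.0746
t = 151
lambda * t = 11.2646
R(t) = e^(-11.2646)
R(t) = 0.0

0.0


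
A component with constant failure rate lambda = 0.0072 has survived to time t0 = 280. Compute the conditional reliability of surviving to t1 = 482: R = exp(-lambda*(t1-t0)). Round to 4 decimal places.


lambda = 0.0072
t0 = 280, t1 = 482
t1 - t0 = 202
lambda * (t1-t0) = 0.0072 * 202 = 1.4544
R = exp(-1.4544)
R = 0.2335

0.2335


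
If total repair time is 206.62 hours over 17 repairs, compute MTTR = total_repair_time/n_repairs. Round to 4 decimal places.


total_repair_time = 206.62
n_repairs = 17
MTTR = 206.62 / 17
MTTR = 12.1541

12.1541


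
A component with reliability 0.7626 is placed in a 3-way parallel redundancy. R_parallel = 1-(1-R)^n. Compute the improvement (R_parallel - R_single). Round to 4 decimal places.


R_single = 0.7626, n = 3
1 - R_single = 0.2374
(1 - R_single)^n = 0.2374^3 = 0.0134
R_parallel = 1 - 0.0134 = 0.9866
Improvement = 0.9866 - 0.7626
Improvement = 0.224

0.224


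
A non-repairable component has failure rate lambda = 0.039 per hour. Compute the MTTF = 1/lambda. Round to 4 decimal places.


lambda = 0.039
MTTF = 1 / 0.039
MTTF = 25.641

25.641


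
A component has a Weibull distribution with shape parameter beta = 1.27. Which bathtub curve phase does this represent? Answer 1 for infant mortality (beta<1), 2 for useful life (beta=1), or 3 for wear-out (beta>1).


beta = 1.27
Compare beta to 1:
beta < 1 => infant mortality (phase 1)
beta = 1 => useful life (phase 2)
beta > 1 => wear-out (phase 3)
Since beta = 1.27, this is wear-out (increasing failure rate)
Phase = 3

3


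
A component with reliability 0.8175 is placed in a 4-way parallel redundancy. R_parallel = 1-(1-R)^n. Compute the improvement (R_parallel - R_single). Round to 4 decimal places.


R_single = 0.8175, n = 4
1 - R_single = 0.1825
(1 - R_single)^n = 0.1825^4 = 0.0011
R_parallel = 1 - 0.0011 = 0.9989
Improvement = 0.9989 - 0.8175
Improvement = 0.1814

0.1814


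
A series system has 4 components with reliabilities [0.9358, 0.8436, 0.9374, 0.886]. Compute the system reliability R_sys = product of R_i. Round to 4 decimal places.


Components: [0.9358, 0.8436, 0.9374, 0.886]
After component 1 (R=0.9358): product = 0.9358
After component 2 (R=0.8436): product = 0.7894
After component 3 (R=0.9374): product = 0.74
After component 4 (R=0.886): product = 0.6557
R_sys = 0.6557

0.6557


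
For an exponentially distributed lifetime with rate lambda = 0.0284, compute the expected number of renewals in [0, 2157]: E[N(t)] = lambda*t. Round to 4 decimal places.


lambda = 0.0284
t = 2157
E[N(t)] = lambda * t
E[N(t)] = 0.0284 * 2157
E[N(t)] = 61.2588

61.2588


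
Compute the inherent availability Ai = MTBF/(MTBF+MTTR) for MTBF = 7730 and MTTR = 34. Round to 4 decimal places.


MTBF = 7730
MTTR = 34
MTBF + MTTR = 7764
Ai = 7730 / 7764
Ai = 0.9956

0.9956


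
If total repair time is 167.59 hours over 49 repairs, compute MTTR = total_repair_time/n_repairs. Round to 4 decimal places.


total_repair_time = 167.59
n_repairs = 49
MTTR = 167.59 / 49
MTTR = 3.4202

3.4202


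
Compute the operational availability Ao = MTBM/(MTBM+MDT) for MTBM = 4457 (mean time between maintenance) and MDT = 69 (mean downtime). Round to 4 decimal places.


MTBM = 4457
MDT = 69
MTBM + MDT = 4526
Ao = 4457 / 4526
Ao = 0.9848

0.9848


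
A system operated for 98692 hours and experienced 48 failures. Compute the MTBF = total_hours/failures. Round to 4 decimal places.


total_hours = 98692
failures = 48
MTBF = 98692 / 48
MTBF = 2056.0833

2056.0833


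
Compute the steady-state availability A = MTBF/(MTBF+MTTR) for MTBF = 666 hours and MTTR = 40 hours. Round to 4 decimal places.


MTBF = 666
MTTR = 40
MTBF + MTTR = 706
A = 666 / 706
A = 0.9433

0.9433


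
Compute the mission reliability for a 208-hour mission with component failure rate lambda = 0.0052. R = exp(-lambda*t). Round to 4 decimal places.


lambda = 0.0052
mission_time = 208
lambda * t = 0.0052 * 208 = 1.0816
R = exp(-1.0816)
R = 0.3391

0.3391


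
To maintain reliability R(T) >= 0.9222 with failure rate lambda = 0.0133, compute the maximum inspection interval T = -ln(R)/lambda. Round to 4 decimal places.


R_target = 0.9222
lambda = 0.0133
-ln(0.9222) = 0.081
T = 0.081 / 0.0133
T = 6.0897

6.0897


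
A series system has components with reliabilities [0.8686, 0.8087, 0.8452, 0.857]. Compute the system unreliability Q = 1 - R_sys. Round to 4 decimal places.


Components: [0.8686, 0.8087, 0.8452, 0.857]
After component 1: product = 0.8686
After component 2: product = 0.7024
After component 3: product = 0.5937
After component 4: product = 0.5088
R_sys = 0.5088
Q = 1 - 0.5088 = 0.4912

0.4912


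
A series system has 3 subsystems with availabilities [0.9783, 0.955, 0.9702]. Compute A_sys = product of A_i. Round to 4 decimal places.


Subsystems: [0.9783, 0.955, 0.9702]
After subsystem 1 (A=0.9783): product = 0.9783
After subsystem 2 (A=0.955): product = 0.9343
After subsystem 3 (A=0.9702): product = 0.9064
A_sys = 0.9064

0.9064


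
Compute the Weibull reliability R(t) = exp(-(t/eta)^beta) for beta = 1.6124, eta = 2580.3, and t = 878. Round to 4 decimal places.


beta = 1.6124, eta = 2580.3, t = 878
t/eta = 878 / 2580.3 = 0.3403
(t/eta)^beta = 0.3403^1.6124 = 0.1758
R(t) = exp(-0.1758)
R(t) = 0.8388

0.8388


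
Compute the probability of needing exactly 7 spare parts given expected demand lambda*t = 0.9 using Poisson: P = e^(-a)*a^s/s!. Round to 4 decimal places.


a = 0.9, s = 7
e^(-a) = e^(-0.9) = 0.4066
a^s = 0.9^7 = 0.4783
s! = 5040
P = 0.4066 * 0.4783 / 5040
P = 0.0

0.0


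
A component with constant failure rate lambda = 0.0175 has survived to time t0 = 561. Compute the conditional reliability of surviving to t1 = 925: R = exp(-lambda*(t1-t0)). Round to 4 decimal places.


lambda = 0.0175
t0 = 561, t1 = 925
t1 - t0 = 364
lambda * (t1-t0) = 0.0175 * 364 = 6.37
R = exp(-6.37)
R = 0.0017

0.0017


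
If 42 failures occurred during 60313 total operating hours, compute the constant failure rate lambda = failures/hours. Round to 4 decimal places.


failures = 42
total_hours = 60313
lambda = 42 / 60313
lambda = 0.0007

0.0007


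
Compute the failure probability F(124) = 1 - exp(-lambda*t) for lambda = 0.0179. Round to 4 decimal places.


lambda = 0.0179, t = 124
lambda * t = 2.2196
exp(-2.2196) = 0.1087
F(t) = 1 - 0.1087
F(t) = 0.8913

0.8913


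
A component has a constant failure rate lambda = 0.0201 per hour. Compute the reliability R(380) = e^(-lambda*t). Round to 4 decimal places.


lambda = 0.0201
t = 380
lambda * t = 7.638
R(t) = e^(-7.638)
R(t) = 0.0005

0.0005


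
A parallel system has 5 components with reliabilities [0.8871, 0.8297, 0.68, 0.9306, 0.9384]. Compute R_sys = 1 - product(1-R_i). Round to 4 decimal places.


Components: [0.8871, 0.8297, 0.68, 0.9306, 0.9384]
(1 - 0.8871) = 0.1129, running product = 0.1129
(1 - 0.8297) = 0.1703, running product = 0.0192
(1 - 0.68) = 0.32, running product = 0.0062
(1 - 0.9306) = 0.0694, running product = 0.0004
(1 - 0.9384) = 0.0616, running product = 0.0
Product of (1-R_i) = 0.0
R_sys = 1 - 0.0 = 1.0

1.0


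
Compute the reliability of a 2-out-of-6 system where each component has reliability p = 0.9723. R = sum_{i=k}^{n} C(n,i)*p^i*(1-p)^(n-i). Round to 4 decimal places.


k = 2, n = 6, p = 0.9723
i=2: C(6,2)=15 * 0.9723^2 * 0.0277^4 = 0.0
i=3: C(6,3)=20 * 0.9723^3 * 0.0277^3 = 0.0004
i=4: C(6,4)=15 * 0.9723^4 * 0.0277^2 = 0.0103
i=5: C(6,5)=6 * 0.9723^5 * 0.0277^1 = 0.1444
i=6: C(6,6)=1 * 0.9723^6 * 0.0277^0 = 0.8449
R = sum of terms = 1.0

1.0


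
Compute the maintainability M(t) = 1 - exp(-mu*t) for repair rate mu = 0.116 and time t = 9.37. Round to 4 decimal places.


mu = 0.116, t = 9.37
mu * t = 0.116 * 9.37 = 1.0869
exp(-1.0869) = 0.3373
M(t) = 1 - 0.3373
M(t) = 0.6627

0.6627


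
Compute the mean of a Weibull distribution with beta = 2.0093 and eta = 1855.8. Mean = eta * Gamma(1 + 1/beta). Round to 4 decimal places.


beta = 2.0093, eta = 1855.8
1/beta = 0.4977
1 + 1/beta = 1.4977
Gamma(1.4977) = 0.8862
Mean = 1855.8 * 0.8862
Mean = 1644.5252

1644.5252


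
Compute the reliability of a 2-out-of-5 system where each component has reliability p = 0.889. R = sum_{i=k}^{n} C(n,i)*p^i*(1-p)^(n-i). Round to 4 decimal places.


k = 2, n = 5, p = 0.889
i=2: C(5,2)=10 * 0.889^2 * 0.111^3 = 0.0108
i=3: C(5,3)=10 * 0.889^3 * 0.111^2 = 0.0866
i=4: C(5,4)=5 * 0.889^4 * 0.111^1 = 0.3467
i=5: C(5,5)=1 * 0.889^5 * 0.111^0 = 0.5553
R = sum of terms = 0.9993

0.9993


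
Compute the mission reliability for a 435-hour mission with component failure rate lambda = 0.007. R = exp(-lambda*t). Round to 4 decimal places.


lambda = 0.007
mission_time = 435
lambda * t = 0.007 * 435 = 3.045
R = exp(-3.045)
R = 0.0476

0.0476


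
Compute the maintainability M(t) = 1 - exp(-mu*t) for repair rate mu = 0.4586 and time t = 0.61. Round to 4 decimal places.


mu = 0.4586, t = 0.61
mu * t = 0.4586 * 0.61 = 0.2797
exp(-0.2797) = 0.756
M(t) = 1 - 0.756
M(t) = 0.244

0.244


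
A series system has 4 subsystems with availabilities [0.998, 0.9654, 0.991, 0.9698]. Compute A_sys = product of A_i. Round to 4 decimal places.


Subsystems: [0.998, 0.9654, 0.991, 0.9698]
After subsystem 1 (A=0.998): product = 0.998
After subsystem 2 (A=0.9654): product = 0.9635
After subsystem 3 (A=0.991): product = 0.9548
After subsystem 4 (A=0.9698): product = 0.926
A_sys = 0.926

0.926


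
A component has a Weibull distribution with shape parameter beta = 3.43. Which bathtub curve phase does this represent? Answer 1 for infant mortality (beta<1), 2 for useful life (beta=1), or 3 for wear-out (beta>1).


beta = 3.43
Compare beta to 1:
beta < 1 => infant mortality (phase 1)
beta = 1 => useful life (phase 2)
beta > 1 => wear-out (phase 3)
Since beta = 3.43, this is wear-out (increasing failure rate)
Phase = 3

3


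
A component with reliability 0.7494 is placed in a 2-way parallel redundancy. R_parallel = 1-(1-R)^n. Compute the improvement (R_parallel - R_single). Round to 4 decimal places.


R_single = 0.7494, n = 2
1 - R_single = 0.2506
(1 - R_single)^n = 0.2506^2 = 0.0628
R_parallel = 1 - 0.0628 = 0.9372
Improvement = 0.9372 - 0.7494
Improvement = 0.1878

0.1878


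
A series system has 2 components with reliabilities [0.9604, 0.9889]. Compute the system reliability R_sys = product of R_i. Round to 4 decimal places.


Components: [0.9604, 0.9889]
After component 1 (R=0.9604): product = 0.9604
After component 2 (R=0.9889): product = 0.9497
R_sys = 0.9497

0.9497


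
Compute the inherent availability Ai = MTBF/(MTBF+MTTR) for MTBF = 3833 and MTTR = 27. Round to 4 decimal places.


MTBF = 3833
MTTR = 27
MTBF + MTTR = 3860
Ai = 3833 / 3860
Ai = 0.993

0.993


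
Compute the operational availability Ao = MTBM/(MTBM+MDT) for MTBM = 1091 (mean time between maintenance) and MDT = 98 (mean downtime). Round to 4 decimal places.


MTBM = 1091
MDT = 98
MTBM + MDT = 1189
Ao = 1091 / 1189
Ao = 0.9176

0.9176


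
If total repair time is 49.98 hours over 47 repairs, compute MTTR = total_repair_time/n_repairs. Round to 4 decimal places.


total_repair_time = 49.98
n_repairs = 47
MTTR = 49.98 / 47
MTTR = 1.0634

1.0634


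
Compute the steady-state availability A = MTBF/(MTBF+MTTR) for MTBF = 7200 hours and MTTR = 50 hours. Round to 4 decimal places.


MTBF = 7200
MTTR = 50
MTBF + MTTR = 7250
A = 7200 / 7250
A = 0.9931

0.9931


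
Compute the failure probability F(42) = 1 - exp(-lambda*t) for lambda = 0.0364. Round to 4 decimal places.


lambda = 0.0364, t = 42
lambda * t = 1.5288
exp(-1.5288) = 0.2168
F(t) = 1 - 0.2168
F(t) = 0.7832

0.7832


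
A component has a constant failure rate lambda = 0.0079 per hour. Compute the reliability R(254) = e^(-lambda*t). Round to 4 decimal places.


lambda = 0.0079
t = 254
lambda * t = 2.0066
R(t) = e^(-2.0066)
R(t) = 0.1344

0.1344


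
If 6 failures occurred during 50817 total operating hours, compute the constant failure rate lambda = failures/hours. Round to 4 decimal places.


failures = 6
total_hours = 50817
lambda = 6 / 50817
lambda = 0.0001

0.0001


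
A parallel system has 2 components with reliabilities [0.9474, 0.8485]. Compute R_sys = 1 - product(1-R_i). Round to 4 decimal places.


Components: [0.9474, 0.8485]
(1 - 0.9474) = 0.0526, running product = 0.0526
(1 - 0.8485) = 0.1515, running product = 0.008
Product of (1-R_i) = 0.008
R_sys = 1 - 0.008 = 0.992

0.992


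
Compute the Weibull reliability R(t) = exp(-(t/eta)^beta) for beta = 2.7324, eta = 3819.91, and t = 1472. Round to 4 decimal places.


beta = 2.7324, eta = 3819.91, t = 1472
t/eta = 1472 / 3819.91 = 0.3853
(t/eta)^beta = 0.3853^2.7324 = 0.0739
R(t) = exp(-0.0739)
R(t) = 0.9288

0.9288


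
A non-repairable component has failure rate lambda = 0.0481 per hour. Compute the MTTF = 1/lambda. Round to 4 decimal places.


lambda = 0.0481
MTTF = 1 / 0.0481
MTTF = 20.79

20.79


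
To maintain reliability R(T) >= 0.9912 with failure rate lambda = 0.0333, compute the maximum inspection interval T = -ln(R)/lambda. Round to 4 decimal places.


R_target = 0.9912
lambda = 0.0333
-ln(0.9912) = 0.0088
T = 0.0088 / 0.0333
T = 0.2654

0.2654


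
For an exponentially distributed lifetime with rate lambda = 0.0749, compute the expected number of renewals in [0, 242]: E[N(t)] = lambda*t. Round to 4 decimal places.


lambda = 0.0749
t = 242
E[N(t)] = lambda * t
E[N(t)] = 0.0749 * 242
E[N(t)] = 18.1258

18.1258


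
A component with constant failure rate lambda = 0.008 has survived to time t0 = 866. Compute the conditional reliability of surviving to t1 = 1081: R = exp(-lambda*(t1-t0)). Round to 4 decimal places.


lambda = 0.008
t0 = 866, t1 = 1081
t1 - t0 = 215
lambda * (t1-t0) = 0.008 * 215 = 1.72
R = exp(-1.72)
R = 0.1791

0.1791


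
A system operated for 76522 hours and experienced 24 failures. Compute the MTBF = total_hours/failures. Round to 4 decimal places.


total_hours = 76522
failures = 24
MTBF = 76522 / 24
MTBF = 3188.4167

3188.4167


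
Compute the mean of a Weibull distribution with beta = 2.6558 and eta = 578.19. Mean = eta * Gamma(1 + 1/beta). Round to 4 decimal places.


beta = 2.6558, eta = 578.19
1/beta = 0.3765
1 + 1/beta = 1.3765
Gamma(1.3765) = 0.8888
Mean = 578.19 * 0.8888
Mean = 513.8927

513.8927


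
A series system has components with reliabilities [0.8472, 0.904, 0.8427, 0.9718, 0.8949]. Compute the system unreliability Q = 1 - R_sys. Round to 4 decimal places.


Components: [0.8472, 0.904, 0.8427, 0.9718, 0.8949]
After component 1: product = 0.8472
After component 2: product = 0.7659
After component 3: product = 0.6454
After component 4: product = 0.6272
After component 5: product = 0.5613
R_sys = 0.5613
Q = 1 - 0.5613 = 0.4387

0.4387


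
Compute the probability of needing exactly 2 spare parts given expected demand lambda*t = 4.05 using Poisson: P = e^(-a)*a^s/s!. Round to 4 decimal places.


a = 4.05, s = 2
e^(-a) = e^(-4.05) = 0.0174
a^s = 4.05^2 = 16.4025
s! = 2
P = 0.0174 * 16.4025 / 2
P = 0.1429

0.1429


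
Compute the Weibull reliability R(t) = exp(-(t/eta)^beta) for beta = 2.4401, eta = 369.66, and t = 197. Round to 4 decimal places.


beta = 2.4401, eta = 369.66, t = 197
t/eta = 197 / 369.66 = 0.5329
(t/eta)^beta = 0.5329^2.4401 = 0.2153
R(t) = exp(-0.2153)
R(t) = 0.8063

0.8063


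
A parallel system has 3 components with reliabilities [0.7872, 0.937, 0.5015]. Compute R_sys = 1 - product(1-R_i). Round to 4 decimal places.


Components: [0.7872, 0.937, 0.5015]
(1 - 0.7872) = 0.2128, running product = 0.2128
(1 - 0.937) = 0.063, running product = 0.0134
(1 - 0.5015) = 0.4985, running product = 0.0067
Product of (1-R_i) = 0.0067
R_sys = 1 - 0.0067 = 0.9933

0.9933


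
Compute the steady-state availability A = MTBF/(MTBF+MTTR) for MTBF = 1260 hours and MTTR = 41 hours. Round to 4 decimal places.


MTBF = 1260
MTTR = 41
MTBF + MTTR = 1301
A = 1260 / 1301
A = 0.9685

0.9685


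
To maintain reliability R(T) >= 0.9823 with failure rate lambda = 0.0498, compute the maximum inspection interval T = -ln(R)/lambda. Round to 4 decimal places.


R_target = 0.9823
lambda = 0.0498
-ln(0.9823) = 0.0179
T = 0.0179 / 0.0498
T = 0.3586

0.3586


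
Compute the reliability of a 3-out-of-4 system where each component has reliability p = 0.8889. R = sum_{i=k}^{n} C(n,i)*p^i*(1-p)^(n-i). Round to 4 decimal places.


k = 3, n = 4, p = 0.8889
i=3: C(4,3)=4 * 0.8889^3 * 0.1111^1 = 0.3121
i=4: C(4,4)=1 * 0.8889^4 * 0.1111^0 = 0.6243
R = sum of terms = 0.9365

0.9365


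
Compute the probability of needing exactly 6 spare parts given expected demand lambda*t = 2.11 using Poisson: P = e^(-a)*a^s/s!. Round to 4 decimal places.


a = 2.11, s = 6
e^(-a) = e^(-2.11) = 0.1212
a^s = 2.11^6 = 88.2459
s! = 720
P = 0.1212 * 88.2459 / 720
P = 0.0149

0.0149


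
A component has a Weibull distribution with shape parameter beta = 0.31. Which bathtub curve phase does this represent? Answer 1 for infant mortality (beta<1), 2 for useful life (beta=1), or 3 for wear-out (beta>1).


beta = 0.31
Compare beta to 1:
beta < 1 => infant mortality (phase 1)
beta = 1 => useful life (phase 2)
beta > 1 => wear-out (phase 3)
Since beta = 0.31, this is infant mortality (decreasing failure rate)
Phase = 1

1


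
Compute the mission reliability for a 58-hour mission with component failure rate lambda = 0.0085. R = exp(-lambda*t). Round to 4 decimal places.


lambda = 0.0085
mission_time = 58
lambda * t = 0.0085 * 58 = 0.493
R = exp(-0.493)
R = 0.6108

0.6108


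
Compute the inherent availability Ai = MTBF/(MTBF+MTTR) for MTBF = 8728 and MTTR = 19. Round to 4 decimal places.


MTBF = 8728
MTTR = 19
MTBF + MTTR = 8747
Ai = 8728 / 8747
Ai = 0.9978

0.9978


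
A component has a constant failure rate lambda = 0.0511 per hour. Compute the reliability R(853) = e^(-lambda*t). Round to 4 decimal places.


lambda = 0.0511
t = 853
lambda * t = 43.5883
R(t) = e^(-43.5883)
R(t) = 0.0

0.0


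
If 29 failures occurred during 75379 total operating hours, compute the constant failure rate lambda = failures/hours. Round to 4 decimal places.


failures = 29
total_hours = 75379
lambda = 29 / 75379
lambda = 0.0004

0.0004


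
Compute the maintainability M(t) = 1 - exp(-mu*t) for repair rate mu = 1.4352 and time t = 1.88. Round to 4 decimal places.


mu = 1.4352, t = 1.88
mu * t = 1.4352 * 1.88 = 2.6982
exp(-2.6982) = 0.0673
M(t) = 1 - 0.0673
M(t) = 0.9327

0.9327


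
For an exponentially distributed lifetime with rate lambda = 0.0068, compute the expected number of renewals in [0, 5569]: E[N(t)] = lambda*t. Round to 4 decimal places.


lambda = 0.0068
t = 5569
E[N(t)] = lambda * t
E[N(t)] = 0.0068 * 5569
E[N(t)] = 37.8692

37.8692


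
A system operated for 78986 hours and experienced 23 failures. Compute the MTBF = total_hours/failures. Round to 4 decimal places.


total_hours = 78986
failures = 23
MTBF = 78986 / 23
MTBF = 3434.1739

3434.1739


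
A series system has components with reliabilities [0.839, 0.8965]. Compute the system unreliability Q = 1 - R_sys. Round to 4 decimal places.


Components: [0.839, 0.8965]
After component 1: product = 0.839
After component 2: product = 0.7522
R_sys = 0.7522
Q = 1 - 0.7522 = 0.2478

0.2478


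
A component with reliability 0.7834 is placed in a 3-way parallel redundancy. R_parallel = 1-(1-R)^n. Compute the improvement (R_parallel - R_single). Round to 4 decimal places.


R_single = 0.7834, n = 3
1 - R_single = 0.2166
(1 - R_single)^n = 0.2166^3 = 0.0102
R_parallel = 1 - 0.0102 = 0.9898
Improvement = 0.9898 - 0.7834
Improvement = 0.2064

0.2064


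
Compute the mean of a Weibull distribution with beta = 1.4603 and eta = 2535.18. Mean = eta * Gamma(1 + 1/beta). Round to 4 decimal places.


beta = 1.4603, eta = 2535.18
1/beta = 0.6848
1 + 1/beta = 1.6848
Gamma(1.6848) = 0.9058
Mean = 2535.18 * 0.9058
Mean = 2296.4793

2296.4793


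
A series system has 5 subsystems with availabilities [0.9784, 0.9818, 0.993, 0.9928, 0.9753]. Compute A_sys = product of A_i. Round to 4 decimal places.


Subsystems: [0.9784, 0.9818, 0.993, 0.9928, 0.9753]
After subsystem 1 (A=0.9784): product = 0.9784
After subsystem 2 (A=0.9818): product = 0.9606
After subsystem 3 (A=0.993): product = 0.9539
After subsystem 4 (A=0.9928): product = 0.947
After subsystem 5 (A=0.9753): product = 0.9236
A_sys = 0.9236

0.9236


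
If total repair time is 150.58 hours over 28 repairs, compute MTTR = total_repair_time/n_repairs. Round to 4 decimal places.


total_repair_time = 150.58
n_repairs = 28
MTTR = 150.58 / 28
MTTR = 5.3779

5.3779


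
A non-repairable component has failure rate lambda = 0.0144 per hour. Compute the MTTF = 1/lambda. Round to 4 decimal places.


lambda = 0.0144
MTTF = 1 / 0.0144
MTTF = 69.4444

69.4444


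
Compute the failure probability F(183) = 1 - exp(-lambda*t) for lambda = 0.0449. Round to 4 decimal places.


lambda = 0.0449, t = 183
lambda * t = 8.2167
exp(-8.2167) = 0.0003
F(t) = 1 - 0.0003
F(t) = 0.9997

0.9997


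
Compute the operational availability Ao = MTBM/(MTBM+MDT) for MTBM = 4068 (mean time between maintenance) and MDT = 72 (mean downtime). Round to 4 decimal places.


MTBM = 4068
MDT = 72
MTBM + MDT = 4140
Ao = 4068 / 4140
Ao = 0.9826

0.9826


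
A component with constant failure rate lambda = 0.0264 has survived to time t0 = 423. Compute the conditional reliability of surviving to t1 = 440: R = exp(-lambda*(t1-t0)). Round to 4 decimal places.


lambda = 0.0264
t0 = 423, t1 = 440
t1 - t0 = 17
lambda * (t1-t0) = 0.0264 * 17 = 0.4488
R = exp(-0.4488)
R = 0.6384

0.6384


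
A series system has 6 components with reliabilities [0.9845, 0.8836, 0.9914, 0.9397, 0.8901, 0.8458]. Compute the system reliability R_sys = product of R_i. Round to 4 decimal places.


Components: [0.9845, 0.8836, 0.9914, 0.9397, 0.8901, 0.8458]
After component 1 (R=0.9845): product = 0.9845
After component 2 (R=0.8836): product = 0.8699
After component 3 (R=0.9914): product = 0.8624
After component 4 (R=0.9397): product = 0.8104
After component 5 (R=0.8901): product = 0.7214
After component 6 (R=0.8458): product = 0.6101
R_sys = 0.6101

0.6101


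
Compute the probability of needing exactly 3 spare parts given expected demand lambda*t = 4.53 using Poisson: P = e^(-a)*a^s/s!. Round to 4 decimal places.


a = 4.53, s = 3
e^(-a) = e^(-4.53) = 0.0108
a^s = 4.53^3 = 92.9597
s! = 6
P = 0.0108 * 92.9597 / 6
P = 0.167

0.167


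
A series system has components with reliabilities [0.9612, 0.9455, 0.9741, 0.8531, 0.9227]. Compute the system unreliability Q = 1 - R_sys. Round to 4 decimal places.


Components: [0.9612, 0.9455, 0.9741, 0.8531, 0.9227]
After component 1: product = 0.9612
After component 2: product = 0.9088
After component 3: product = 0.8853
After component 4: product = 0.7552
After component 5: product = 0.6968
R_sys = 0.6968
Q = 1 - 0.6968 = 0.3032

0.3032


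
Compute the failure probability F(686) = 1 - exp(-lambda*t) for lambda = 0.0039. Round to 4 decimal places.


lambda = 0.0039, t = 686
lambda * t = 2.6754
exp(-2.6754) = 0.0689
F(t) = 1 - 0.0689
F(t) = 0.9311

0.9311


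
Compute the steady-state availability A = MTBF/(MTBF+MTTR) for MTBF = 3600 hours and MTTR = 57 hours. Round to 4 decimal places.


MTBF = 3600
MTTR = 57
MTBF + MTTR = 3657
A = 3600 / 3657
A = 0.9844

0.9844


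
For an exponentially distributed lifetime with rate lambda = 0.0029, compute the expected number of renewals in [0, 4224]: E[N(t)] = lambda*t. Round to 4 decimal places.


lambda = 0.0029
t = 4224
E[N(t)] = lambda * t
E[N(t)] = 0.0029 * 4224
E[N(t)] = 12.2496

12.2496


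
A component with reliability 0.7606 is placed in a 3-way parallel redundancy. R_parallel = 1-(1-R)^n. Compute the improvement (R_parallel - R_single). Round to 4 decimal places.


R_single = 0.7606, n = 3
1 - R_single = 0.2394
(1 - R_single)^n = 0.2394^3 = 0.0137
R_parallel = 1 - 0.0137 = 0.9863
Improvement = 0.9863 - 0.7606
Improvement = 0.2257

0.2257


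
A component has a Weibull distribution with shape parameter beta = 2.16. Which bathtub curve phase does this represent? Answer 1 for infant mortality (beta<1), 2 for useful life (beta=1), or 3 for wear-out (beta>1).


beta = 2.16
Compare beta to 1:
beta < 1 => infant mortality (phase 1)
beta = 1 => useful life (phase 2)
beta > 1 => wear-out (phase 3)
Since beta = 2.16, this is wear-out (increasing failure rate)
Phase = 3

3


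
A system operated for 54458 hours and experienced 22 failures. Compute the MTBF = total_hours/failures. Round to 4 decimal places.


total_hours = 54458
failures = 22
MTBF = 54458 / 22
MTBF = 2475.3636

2475.3636


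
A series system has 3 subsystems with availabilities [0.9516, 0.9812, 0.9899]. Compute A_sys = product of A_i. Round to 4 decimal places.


Subsystems: [0.9516, 0.9812, 0.9899]
After subsystem 1 (A=0.9516): product = 0.9516
After subsystem 2 (A=0.9812): product = 0.9337
After subsystem 3 (A=0.9899): product = 0.9243
A_sys = 0.9243

0.9243


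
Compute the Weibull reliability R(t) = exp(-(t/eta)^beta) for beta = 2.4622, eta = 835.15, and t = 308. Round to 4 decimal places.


beta = 2.4622, eta = 835.15, t = 308
t/eta = 308 / 835.15 = 0.3688
(t/eta)^beta = 0.3688^2.4622 = 0.0858
R(t) = exp(-0.0858)
R(t) = 0.9178

0.9178


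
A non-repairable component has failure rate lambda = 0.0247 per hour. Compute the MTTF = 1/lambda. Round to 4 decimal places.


lambda = 0.0247
MTTF = 1 / 0.0247
MTTF = 40.4858

40.4858


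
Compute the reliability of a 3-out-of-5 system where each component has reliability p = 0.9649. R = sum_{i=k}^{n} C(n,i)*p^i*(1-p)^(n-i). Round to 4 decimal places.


k = 3, n = 5, p = 0.9649
i=3: C(5,3)=10 * 0.9649^3 * 0.0351^2 = 0.0111
i=4: C(5,4)=5 * 0.9649^4 * 0.0351^1 = 0.1521
i=5: C(5,5)=1 * 0.9649^5 * 0.0351^0 = 0.8364
R = sum of terms = 0.9996

0.9996


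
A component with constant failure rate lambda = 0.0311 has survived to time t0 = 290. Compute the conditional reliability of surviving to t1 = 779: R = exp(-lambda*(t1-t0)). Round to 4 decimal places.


lambda = 0.0311
t0 = 290, t1 = 779
t1 - t0 = 489
lambda * (t1-t0) = 0.0311 * 489 = 15.2079
R = exp(-15.2079)
R = 0.0

0.0


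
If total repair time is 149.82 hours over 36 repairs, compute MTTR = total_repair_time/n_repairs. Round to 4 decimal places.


total_repair_time = 149.82
n_repairs = 36
MTTR = 149.82 / 36
MTTR = 4.1617

4.1617


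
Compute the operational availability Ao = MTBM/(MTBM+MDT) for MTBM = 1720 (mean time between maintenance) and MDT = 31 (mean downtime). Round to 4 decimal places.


MTBM = 1720
MDT = 31
MTBM + MDT = 1751
Ao = 1720 / 1751
Ao = 0.9823

0.9823


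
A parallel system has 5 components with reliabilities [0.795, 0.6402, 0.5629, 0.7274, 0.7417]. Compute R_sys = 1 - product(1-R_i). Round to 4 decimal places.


Components: [0.795, 0.6402, 0.5629, 0.7274, 0.7417]
(1 - 0.795) = 0.205, running product = 0.205
(1 - 0.6402) = 0.3598, running product = 0.0738
(1 - 0.5629) = 0.4371, running product = 0.0322
(1 - 0.7274) = 0.2726, running product = 0.0088
(1 - 0.7417) = 0.2583, running product = 0.0023
Product of (1-R_i) = 0.0023
R_sys = 1 - 0.0023 = 0.9977

0.9977


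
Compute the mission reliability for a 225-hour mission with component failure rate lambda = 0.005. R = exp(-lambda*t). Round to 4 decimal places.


lambda = 0.005
mission_time = 225
lambda * t = 0.005 * 225 = 1.125
R = exp(-1.125)
R = 0.3247

0.3247


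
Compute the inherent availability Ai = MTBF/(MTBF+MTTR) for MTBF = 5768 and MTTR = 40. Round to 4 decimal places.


MTBF = 5768
MTTR = 40
MTBF + MTTR = 5808
Ai = 5768 / 5808
Ai = 0.9931

0.9931


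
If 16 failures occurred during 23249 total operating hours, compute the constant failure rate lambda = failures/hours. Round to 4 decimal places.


failures = 16
total_hours = 23249
lambda = 16 / 23249
lambda = 0.0007

0.0007


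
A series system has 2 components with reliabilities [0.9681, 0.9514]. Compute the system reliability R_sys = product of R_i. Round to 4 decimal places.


Components: [0.9681, 0.9514]
After component 1 (R=0.9681): product = 0.9681
After component 2 (R=0.9514): product = 0.9211
R_sys = 0.9211

0.9211


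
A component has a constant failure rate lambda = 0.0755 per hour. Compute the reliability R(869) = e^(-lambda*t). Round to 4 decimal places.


lambda = 0.0755
t = 869
lambda * t = 65.6095
R(t) = e^(-65.6095)
R(t) = 0.0

0.0


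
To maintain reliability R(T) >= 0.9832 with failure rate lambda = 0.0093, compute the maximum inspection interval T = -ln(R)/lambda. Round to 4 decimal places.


R_target = 0.9832
lambda = 0.0093
-ln(0.9832) = 0.0169
T = 0.0169 / 0.0093
T = 1.8218

1.8218


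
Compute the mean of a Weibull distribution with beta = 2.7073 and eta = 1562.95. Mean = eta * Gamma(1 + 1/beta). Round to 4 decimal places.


beta = 2.7073, eta = 1562.95
1/beta = 0.3694
1 + 1/beta = 1.3694
Gamma(1.3694) = 0.8894
Mean = 1562.95 * 0.8894
Mean = 1390.0337

1390.0337


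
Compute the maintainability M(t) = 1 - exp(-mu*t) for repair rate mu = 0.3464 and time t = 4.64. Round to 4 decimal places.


mu = 0.3464, t = 4.64
mu * t = 0.3464 * 4.64 = 1.6073
exp(-1.6073) = 0.2004
M(t) = 1 - 0.2004
M(t) = 0.7996

0.7996


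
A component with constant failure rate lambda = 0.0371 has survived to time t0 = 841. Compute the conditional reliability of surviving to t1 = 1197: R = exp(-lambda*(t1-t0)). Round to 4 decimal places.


lambda = 0.0371
t0 = 841, t1 = 1197
t1 - t0 = 356
lambda * (t1-t0) = 0.0371 * 356 = 13.2076
R = exp(-13.2076)
R = 0.0

0.0


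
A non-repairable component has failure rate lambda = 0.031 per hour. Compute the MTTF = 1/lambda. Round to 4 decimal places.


lambda = 0.031
MTTF = 1 / 0.031
MTTF = 32.2581

32.2581


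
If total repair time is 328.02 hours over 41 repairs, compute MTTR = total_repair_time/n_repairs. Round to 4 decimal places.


total_repair_time = 328.02
n_repairs = 41
MTTR = 328.02 / 41
MTTR = 8.0005

8.0005


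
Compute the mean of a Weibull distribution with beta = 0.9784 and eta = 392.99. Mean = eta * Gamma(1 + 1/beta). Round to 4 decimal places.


beta = 0.9784, eta = 392.99
1/beta = 1.0221
1 + 1/beta = 2.0221
Gamma(2.0221) = 1.0095
Mean = 392.99 * 1.0095
Mean = 396.7373

396.7373


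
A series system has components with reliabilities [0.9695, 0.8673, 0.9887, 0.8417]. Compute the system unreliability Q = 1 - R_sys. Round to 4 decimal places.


Components: [0.9695, 0.8673, 0.9887, 0.8417]
After component 1: product = 0.9695
After component 2: product = 0.8408
After component 3: product = 0.8313
After component 4: product = 0.6997
R_sys = 0.6997
Q = 1 - 0.6997 = 0.3003

0.3003


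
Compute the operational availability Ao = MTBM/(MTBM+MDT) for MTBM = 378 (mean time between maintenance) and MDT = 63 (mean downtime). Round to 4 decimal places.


MTBM = 378
MDT = 63
MTBM + MDT = 441
Ao = 378 / 441
Ao = 0.8571

0.8571


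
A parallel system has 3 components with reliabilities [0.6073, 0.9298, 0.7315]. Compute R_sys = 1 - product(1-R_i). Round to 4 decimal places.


Components: [0.6073, 0.9298, 0.7315]
(1 - 0.6073) = 0.3927, running product = 0.3927
(1 - 0.9298) = 0.0702, running product = 0.0276
(1 - 0.7315) = 0.2685, running product = 0.0074
Product of (1-R_i) = 0.0074
R_sys = 1 - 0.0074 = 0.9926

0.9926


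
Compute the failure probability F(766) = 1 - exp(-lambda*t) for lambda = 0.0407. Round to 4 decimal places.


lambda = 0.0407, t = 766
lambda * t = 31.1762
exp(-31.1762) = 0.0
F(t) = 1 - 0.0
F(t) = 1.0

1.0
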